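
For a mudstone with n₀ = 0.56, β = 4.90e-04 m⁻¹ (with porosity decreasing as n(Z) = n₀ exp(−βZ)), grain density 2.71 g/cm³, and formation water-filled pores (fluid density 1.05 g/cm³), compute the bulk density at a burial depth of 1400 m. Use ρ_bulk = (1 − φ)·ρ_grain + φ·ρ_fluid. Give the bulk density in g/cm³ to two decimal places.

Working in km (1 km = 1000 m; β in km⁻¹ = β in m⁻¹ × 1000):
Porosity at depth: n = 0.56·exp(−0.49×1.4) = 0.56×0.5036 = 0.2820
Bulk density: ρ_b = (1−n)ρ_g + n·ρ_f = 0.7180×2.71 + 0.2820×1.05
       = 1.946 + 0.296 = 2.242 g/cm³

2.24 g/cm³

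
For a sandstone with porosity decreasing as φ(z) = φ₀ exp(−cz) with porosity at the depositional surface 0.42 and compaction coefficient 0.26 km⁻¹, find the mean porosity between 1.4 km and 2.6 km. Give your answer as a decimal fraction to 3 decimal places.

⟨φ⟩ = (1/(z₂−z₁)) ∫ φ₀ e^(−cz) dz = φ₀·(e^(−c·z₁) − e^(−c·z₂)) / (c·(z₂−z₁))
e^(−0.26×1.4) = 0.6949; e^(−0.26×2.6) = 0.5086
⟨φ⟩ = 0.42 × (0.6949 − 0.5086) / (0.26 × 1.2) = 0.42 × 0.5969 = 0.2507

0.251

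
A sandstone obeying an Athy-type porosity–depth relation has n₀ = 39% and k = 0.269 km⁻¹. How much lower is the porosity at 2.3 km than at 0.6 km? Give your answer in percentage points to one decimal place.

12.2 percentage points

n(0.6) = 0.39·e^(−0.269×0.6) = 0.3319
n(2.3) = 0.39·e^(−0.269×2.3) = 0.2101
Δn = 0.3319 − 0.2101 = 0.1218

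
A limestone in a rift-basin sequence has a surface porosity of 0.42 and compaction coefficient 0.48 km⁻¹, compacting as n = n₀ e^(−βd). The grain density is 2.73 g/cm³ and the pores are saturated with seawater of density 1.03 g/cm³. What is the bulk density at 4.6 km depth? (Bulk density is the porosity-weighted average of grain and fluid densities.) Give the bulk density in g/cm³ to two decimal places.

Porosity at depth: n = 0.42·exp(−0.48×4.6) = 0.42×0.1099 = 0.0462
Bulk density: ρ_b = (1−n)ρ_g + n·ρ_f = 0.9538×2.73 + 0.0462×1.03
       = 2.604 + 0.048 = 2.652 g/cm³

2.65 g/cm³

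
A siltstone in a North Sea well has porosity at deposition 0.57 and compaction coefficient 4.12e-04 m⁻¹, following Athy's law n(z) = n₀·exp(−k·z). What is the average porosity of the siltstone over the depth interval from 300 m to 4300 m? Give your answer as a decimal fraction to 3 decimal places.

Working in km (1 km = 1000 m; k in km⁻¹ = k in m⁻¹ × 1000):
⟨n⟩ = (1/(z₂−z₁)) ∫ n₀ e^(−kz) dz = n₀·(e^(−k·z₁) − e^(−k·z₂)) / (k·(z₂−z₁))
e^(−0.412×0.3) = 0.8837; e^(−0.412×4.3) = 0.1701
⟨n⟩ = 0.57 × (0.8837 − 0.1701) / (0.412 × 4) = 0.57 × 0.4331 = 0.2468

0.247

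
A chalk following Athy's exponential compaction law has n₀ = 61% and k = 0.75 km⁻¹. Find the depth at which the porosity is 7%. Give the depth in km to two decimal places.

Invert Athy's law: Z = ln(n₀/n) / k
Z = ln(0.61/0.07) / 0.75 = ln(8.714) / 0.75 = 2.1650 / 0.75 = 2.887 km

2.89 km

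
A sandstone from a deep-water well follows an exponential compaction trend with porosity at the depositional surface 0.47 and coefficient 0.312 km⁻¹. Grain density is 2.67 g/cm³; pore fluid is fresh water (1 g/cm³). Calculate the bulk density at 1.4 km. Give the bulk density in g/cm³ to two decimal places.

2.16 g/cm³

Porosity at depth: n = 0.47·exp(−0.312×1.4) = 0.47×0.6461 = 0.3037
Bulk density: ρ_b = (1−n)ρ_g + n·ρ_f = 0.6963×2.67 + 0.3037×1
       = 1.859 + 0.304 = 2.163 g/cm³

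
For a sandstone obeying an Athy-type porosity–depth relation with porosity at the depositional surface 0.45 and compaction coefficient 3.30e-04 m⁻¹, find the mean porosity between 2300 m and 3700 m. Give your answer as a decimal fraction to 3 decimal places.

0.169

Working in km (1 km = 1000 m; β in km⁻¹ = β in m⁻¹ × 1000):
⟨phi⟩ = (1/(Z₂−Z₁)) ∫ phi₀ e^(−βZ) dZ = phi₀·(e^(−β·Z₁) − e^(−β·Z₂)) / (β·(Z₂−Z₁))
e^(−0.33×2.3) = 0.4681; e^(−0.33×3.7) = 0.2949
⟨phi⟩ = 0.45 × (0.4681 − 0.2949) / (0.33 × 1.4) = 0.45 × 0.3749 = 0.1687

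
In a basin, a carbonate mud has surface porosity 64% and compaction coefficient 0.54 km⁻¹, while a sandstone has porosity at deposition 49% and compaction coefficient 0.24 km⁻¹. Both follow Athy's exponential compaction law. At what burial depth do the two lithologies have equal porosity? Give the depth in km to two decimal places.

Set φ₀ₐ e^(−cₐz) = φ₀ᵦ e^(−cᵦz) ⇒ ln(φ₀ₐ/φ₀ᵦ) = (cₐ − cᵦ)·z
z = ln(0.64/0.49) / (0.54 − 0.24) = 0.2671 / 0.3 = 0.890 km

0.89 km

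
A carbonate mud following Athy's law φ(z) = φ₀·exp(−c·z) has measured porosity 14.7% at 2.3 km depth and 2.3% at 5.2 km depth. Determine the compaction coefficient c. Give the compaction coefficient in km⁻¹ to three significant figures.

Athy: φ(z) = φ₀ e^(−cz) ⇒ φ₁/φ₂ = e^{c(z₂−z₁)} ⇒ c = ln(φ₁/φ₂)/(z₂−z₁)
c = ln(0.147/0.023) / (5.2 − 2.3) = ln(6.391) / 2.9 = 1.8549 / 2.9 = 0.6396 km⁻¹

0.640 km⁻¹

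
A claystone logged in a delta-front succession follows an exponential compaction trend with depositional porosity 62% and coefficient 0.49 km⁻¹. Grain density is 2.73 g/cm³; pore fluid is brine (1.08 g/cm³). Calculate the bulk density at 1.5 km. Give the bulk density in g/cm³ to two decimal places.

Porosity at depth: phi = 0.62·exp(−0.49×1.5) = 0.62×0.4795 = 0.2973
Bulk density: ρ_b = (1−phi)ρ_g + phi·ρ_f = 0.7027×2.73 + 0.2973×1.08
       = 1.918 + 0.321 = 2.239 g/cm³

2.24 g/cm³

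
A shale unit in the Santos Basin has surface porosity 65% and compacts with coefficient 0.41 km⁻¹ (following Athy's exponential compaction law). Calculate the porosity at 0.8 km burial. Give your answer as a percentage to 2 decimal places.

46.82%

φ = φ₀·exp(−k·z) = 0.65 × exp(−0.41 × 0.8) = 0.65 × exp(−0.328)
  = 0.65 × 0.7204 = 0.4682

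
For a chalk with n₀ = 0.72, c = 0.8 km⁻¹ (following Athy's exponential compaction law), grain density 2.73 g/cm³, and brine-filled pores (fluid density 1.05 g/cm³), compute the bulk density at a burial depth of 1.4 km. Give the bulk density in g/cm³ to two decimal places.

Porosity at depth: n = 0.72·exp(−0.8×1.4) = 0.72×0.3263 = 0.2349
Bulk density: ρ_b = (1−n)ρ_g + n·ρ_f = 0.7651×2.73 + 0.2349×1.05
       = 2.089 + 0.247 = 2.335 g/cm³

2.34 g/cm³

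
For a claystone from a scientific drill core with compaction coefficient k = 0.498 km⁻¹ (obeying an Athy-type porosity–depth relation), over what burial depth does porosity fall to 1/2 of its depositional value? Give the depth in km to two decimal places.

φ/φ₀ = 1/2 ⇒ exp(−k·Z) = 1/2 ⇒ Z = ln(2) / k
Z = 0.6931 / 0.498 = 1.392 km

1.39 km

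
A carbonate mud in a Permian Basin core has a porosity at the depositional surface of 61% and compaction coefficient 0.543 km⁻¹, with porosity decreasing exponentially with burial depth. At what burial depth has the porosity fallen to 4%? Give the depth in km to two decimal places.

5.02 km

Invert Athy's law: d = ln(φ₀/φ) / c
d = ln(0.61/0.04) / 0.543 = ln(15.25) / 0.543 = 2.7246 / 0.543 = 5.018 km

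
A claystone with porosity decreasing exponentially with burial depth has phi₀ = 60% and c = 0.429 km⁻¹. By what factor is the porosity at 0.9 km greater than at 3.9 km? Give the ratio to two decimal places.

3.62

phi(d₁)/phi(d₂) = e^(−c·d₁)/e^(−c·d₂) = e^{c(d₂−d₁)}
= exp(0.429 × 3) = exp(1.287) = 3.6219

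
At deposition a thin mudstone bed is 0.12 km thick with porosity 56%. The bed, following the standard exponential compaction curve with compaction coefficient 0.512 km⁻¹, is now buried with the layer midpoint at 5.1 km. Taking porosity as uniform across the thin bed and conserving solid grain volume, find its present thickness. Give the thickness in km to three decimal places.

0.055 km

Porosity at 5.1 km: φ = 0.56·exp(−0.512×5.1) = 0.0411
Solid-volume conservation: h(1−φ) = h₀(1−φ₀) ⇒ h = h₀·(1−φ₀)/(1−φ)
h = 0.12 × (1 − 0.56)/(1 − 0.0411) = 0.12 × 0.4589 = 0.0551 km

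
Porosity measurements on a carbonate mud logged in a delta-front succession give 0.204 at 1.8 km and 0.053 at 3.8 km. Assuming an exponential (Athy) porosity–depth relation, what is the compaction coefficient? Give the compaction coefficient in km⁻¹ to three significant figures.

Athy: φ(z) = φ₀ e^(−cz) ⇒ φ₁/φ₂ = e^{c(z₂−z₁)} ⇒ c = ln(φ₁/φ₂)/(z₂−z₁)
c = ln(0.204/0.053) / (3.8 − 1.8) = ln(3.849) / 2 = 1.3478 / 2 = 0.6739 km⁻¹

0.674 km⁻¹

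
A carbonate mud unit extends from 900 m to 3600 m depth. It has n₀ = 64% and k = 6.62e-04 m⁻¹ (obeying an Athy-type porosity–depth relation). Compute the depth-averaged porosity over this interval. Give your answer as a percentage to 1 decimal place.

Working in km (1 km = 1000 m; k in km⁻¹ = k in m⁻¹ × 1000):
⟨n⟩ = (1/(d₂−d₁)) ∫ n₀ e^(−kd) dd = n₀·(e^(−k·d₁) − e^(−k·d₂)) / (k·(d₂−d₁))
e^(−0.662×0.9) = 0.5511; e^(−0.662×3.6) = 0.0923
⟨n⟩ = 0.64 × (0.5511 − 0.0923) / (0.662 × 2.7) = 0.64 × 0.2567 = 0.1643

16.4%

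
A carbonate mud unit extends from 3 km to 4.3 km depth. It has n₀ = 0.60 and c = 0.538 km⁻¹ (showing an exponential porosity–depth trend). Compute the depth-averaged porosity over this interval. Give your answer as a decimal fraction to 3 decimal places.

⟨n⟩ = (1/(Z₂−Z₁)) ∫ n₀ e^(−cZ) dZ = n₀·(e^(−c·Z₁) − e^(−c·Z₂)) / (c·(Z₂−Z₁))
e^(−0.538×3) = 0.1991; e^(−0.538×4.3) = 0.0989
⟨n⟩ = 0.6 × (0.1991 − 0.0989) / (0.538 × 1.3) = 0.6 × 0.1432 = 0.0859

0.086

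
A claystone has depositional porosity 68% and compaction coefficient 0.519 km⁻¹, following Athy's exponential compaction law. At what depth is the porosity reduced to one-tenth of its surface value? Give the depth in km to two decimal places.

4.44 km

n/n₀ = 1/10 ⇒ exp(−β·d) = 1/10 ⇒ d = ln(10) / β
d = 2.3026 / 0.519 = 4.437 km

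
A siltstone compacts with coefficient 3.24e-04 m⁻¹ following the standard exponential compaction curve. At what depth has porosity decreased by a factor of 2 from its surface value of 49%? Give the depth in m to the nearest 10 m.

Working in km (1 km = 1000 m; c in km⁻¹ = c in m⁻¹ × 1000):
φ/φ₀ = 1/2 ⇒ exp(−c·d) = 1/2 ⇒ d = ln(2) / c
d = 0.6931 / 0.324 = 2.139 km

2140 m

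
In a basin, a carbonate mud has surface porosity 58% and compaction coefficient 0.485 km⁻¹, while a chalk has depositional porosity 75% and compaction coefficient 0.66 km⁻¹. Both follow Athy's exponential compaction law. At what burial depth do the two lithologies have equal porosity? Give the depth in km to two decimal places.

Set phi₀ₐ e^(−cₐd) = phi₀ᵦ e^(−cᵦd) ⇒ ln(phi₀ₐ/phi₀ᵦ) = (cₐ − cᵦ)·d
d = ln(0.58/0.75) / (0.485 − 0.66) = -0.2570 / -0.175 = 1.469 km

1.47 km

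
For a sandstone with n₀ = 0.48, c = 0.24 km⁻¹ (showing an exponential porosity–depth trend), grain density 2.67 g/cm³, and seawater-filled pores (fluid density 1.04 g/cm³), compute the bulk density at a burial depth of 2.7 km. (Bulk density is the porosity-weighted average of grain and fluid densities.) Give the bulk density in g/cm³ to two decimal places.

2.26 g/cm³

Porosity at depth: n = 0.48·exp(−0.24×2.7) = 0.48×0.5231 = 0.2511
Bulk density: ρ_b = (1−n)ρ_g + n·ρ_f = 0.7489×2.67 + 0.2511×1.04
       = 2.000 + 0.261 = 2.261 g/cm³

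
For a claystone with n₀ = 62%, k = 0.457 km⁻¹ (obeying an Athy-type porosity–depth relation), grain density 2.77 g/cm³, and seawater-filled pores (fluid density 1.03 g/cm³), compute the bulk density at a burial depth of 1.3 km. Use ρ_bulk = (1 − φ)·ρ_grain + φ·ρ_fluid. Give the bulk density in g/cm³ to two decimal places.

Porosity at depth: n = 0.62·exp(−0.457×1.3) = 0.62×0.5521 = 0.3423
Bulk density: ρ_b = (1−n)ρ_g + n·ρ_f = 0.6577×2.77 + 0.3423×1.03
       = 1.822 + 0.353 = 2.174 g/cm³

2.17 g/cm³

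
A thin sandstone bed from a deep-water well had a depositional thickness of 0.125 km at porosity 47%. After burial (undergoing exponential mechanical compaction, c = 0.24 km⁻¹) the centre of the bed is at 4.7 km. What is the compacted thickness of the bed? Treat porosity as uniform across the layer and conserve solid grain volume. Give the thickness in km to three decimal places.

Porosity at 4.7 km: φ = 0.47·exp(−0.24×4.7) = 0.1521
Solid-volume conservation: h(1−φ) = h₀(1−φ₀) ⇒ h = h₀·(1−φ₀)/(1−φ)
h = 0.125 × (1 − 0.47)/(1 − 0.1521) = 0.125 × 0.6251 = 0.0781 km

0.078 km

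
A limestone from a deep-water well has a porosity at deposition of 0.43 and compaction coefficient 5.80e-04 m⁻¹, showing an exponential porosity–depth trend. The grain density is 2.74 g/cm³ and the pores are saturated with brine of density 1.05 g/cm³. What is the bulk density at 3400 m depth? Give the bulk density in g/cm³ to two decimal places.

2.64 g/cm³

Working in km (1 km = 1000 m; β in km⁻¹ = β in m⁻¹ × 1000):
Porosity at depth: φ = 0.43·exp(−0.58×3.4) = 0.43×0.1392 = 0.0598
Bulk density: ρ_b = (1−φ)ρ_g + φ·ρ_f = 0.9402×2.74 + 0.0598×1.05
       = 2.576 + 0.063 = 2.639 g/cm³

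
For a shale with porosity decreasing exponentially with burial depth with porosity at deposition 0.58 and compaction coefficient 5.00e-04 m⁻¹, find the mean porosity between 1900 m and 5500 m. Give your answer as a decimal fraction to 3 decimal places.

Working in km (1 km = 1000 m; c in km⁻¹ = c in m⁻¹ × 1000):
⟨phi⟩ = (1/(z₂−z₁)) ∫ phi₀ e^(−cz) dz = phi₀·(e^(−c·z₁) − e^(−c·z₂)) / (c·(z₂−z₁))
e^(−0.5×1.9) = 0.3867; e^(−0.5×5.5) = 0.0639
⟨phi⟩ = 0.58 × (0.3867 − 0.0639) / (0.5 × 3.6) = 0.58 × 0.1793 = 0.1040

0.104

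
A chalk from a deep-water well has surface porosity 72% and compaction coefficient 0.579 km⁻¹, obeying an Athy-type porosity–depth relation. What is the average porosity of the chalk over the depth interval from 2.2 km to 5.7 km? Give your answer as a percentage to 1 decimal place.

⟨phi⟩ = (1/(Z₂−Z₁)) ∫ phi₀ e^(−βZ) dZ = phi₀·(e^(−β·Z₁) − e^(−β·Z₂)) / (β·(Z₂−Z₁))
e^(−0.579×2.2) = 0.2798; e^(−0.579×5.7) = 0.0369
⟨phi⟩ = 0.72 × (0.2798 − 0.0369) / (0.579 × 3.5) = 0.72 × 0.1199 = 0.0863

8.6%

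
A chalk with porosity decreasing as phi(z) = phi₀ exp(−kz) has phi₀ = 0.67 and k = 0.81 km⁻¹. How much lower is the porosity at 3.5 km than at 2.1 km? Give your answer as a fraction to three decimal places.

0.083

phi(2.1) = 0.67·e^(−0.81×2.1) = 0.1223
phi(3.5) = 0.67·e^(−0.81×3.5) = 0.0393
Δphi = 0.1223 − 0.0393 = 0.0829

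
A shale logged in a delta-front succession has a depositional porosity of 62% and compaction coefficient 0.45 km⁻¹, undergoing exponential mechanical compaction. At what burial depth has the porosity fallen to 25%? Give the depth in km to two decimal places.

Invert Athy's law: Z = ln(phi₀/phi) / k
Z = ln(0.62/0.25) / 0.45 = ln(2.48) / 0.45 = 0.9083 / 0.45 = 2.018 km

2.02 km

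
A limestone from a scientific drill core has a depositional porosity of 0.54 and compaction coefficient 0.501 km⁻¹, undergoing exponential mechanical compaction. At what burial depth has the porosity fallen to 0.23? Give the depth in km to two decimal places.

1.70 km

Invert Athy's law: d = ln(n₀/n) / β
d = ln(0.54/0.23) / 0.501 = ln(2.348) / 0.501 = 0.8535 / 0.501 = 1.704 km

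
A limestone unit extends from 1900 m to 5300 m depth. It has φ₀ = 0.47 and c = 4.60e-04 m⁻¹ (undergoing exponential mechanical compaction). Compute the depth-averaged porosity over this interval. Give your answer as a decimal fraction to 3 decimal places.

0.099

Working in km (1 km = 1000 m; c in km⁻¹ = c in m⁻¹ × 1000):
⟨φ⟩ = (1/(Z₂−Z₁)) ∫ φ₀ e^(−cZ) dZ = φ₀·(e^(−c·Z₁) − e^(−c·Z₂)) / (c·(Z₂−Z₁))
e^(−0.46×1.9) = 0.4173; e^(−0.46×5.3) = 0.0873
⟨φ⟩ = 0.47 × (0.4173 − 0.0873) / (0.46 × 3.4) = 0.47 × 0.2110 = 0.0992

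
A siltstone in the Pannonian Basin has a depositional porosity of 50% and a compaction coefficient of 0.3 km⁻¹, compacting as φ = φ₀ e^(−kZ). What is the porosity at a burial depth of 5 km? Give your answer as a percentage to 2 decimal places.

φ = φ₀·exp(−k·Z) = 0.5 × exp(−0.3 × 5) = 0.5 × exp(−1.5)
  = 0.5 × 0.2231 = 0.1116

11.16%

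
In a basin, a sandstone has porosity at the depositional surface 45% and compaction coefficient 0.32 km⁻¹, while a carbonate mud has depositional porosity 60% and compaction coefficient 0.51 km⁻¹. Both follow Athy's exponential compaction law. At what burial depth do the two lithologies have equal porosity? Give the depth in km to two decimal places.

1.51 km

Set phi₀ₐ e^(−βₐZ) = phi₀ᵦ e^(−βᵦZ) ⇒ ln(phi₀ₐ/phi₀ᵦ) = (βₐ − βᵦ)·Z
Z = ln(0.45/0.6) / (0.32 − 0.51) = -0.2877 / -0.19 = 1.514 km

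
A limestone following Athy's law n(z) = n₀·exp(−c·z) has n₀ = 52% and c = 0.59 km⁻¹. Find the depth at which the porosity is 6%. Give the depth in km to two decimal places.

3.66 km

Invert Athy's law: z = ln(n₀/n) / c
z = ln(0.52/0.06) / 0.59 = ln(8.667) / 0.59 = 2.1595 / 0.59 = 3.660 km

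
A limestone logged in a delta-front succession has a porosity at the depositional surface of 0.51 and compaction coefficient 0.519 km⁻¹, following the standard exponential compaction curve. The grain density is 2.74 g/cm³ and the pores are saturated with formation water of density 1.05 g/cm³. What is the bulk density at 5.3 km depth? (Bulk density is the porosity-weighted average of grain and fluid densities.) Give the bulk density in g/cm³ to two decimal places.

Porosity at depth: φ = 0.51·exp(−0.519×5.3) = 0.51×0.0639 = 0.0326
Bulk density: ρ_b = (1−φ)ρ_g + φ·ρ_f = 0.9674×2.74 + 0.0326×1.05
       = 2.651 + 0.034 = 2.685 g/cm³

2.68 g/cm³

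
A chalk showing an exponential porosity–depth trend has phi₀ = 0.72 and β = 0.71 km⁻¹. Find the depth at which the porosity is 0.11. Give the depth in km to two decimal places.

Invert Athy's law: z = ln(phi₀/phi) / β
z = ln(0.72/0.11) / 0.71 = ln(6.545) / 0.71 = 1.8788 / 0.71 = 2.646 km

2.65 km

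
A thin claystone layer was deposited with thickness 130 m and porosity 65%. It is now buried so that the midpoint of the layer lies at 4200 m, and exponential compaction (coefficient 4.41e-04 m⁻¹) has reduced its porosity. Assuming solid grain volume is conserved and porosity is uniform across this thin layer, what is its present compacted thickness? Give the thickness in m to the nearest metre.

Working in km (1 km = 1000 m; k in km⁻¹ = k in m⁻¹ × 1000):
Porosity at 4.2 km: φ = 0.65·exp(−0.441×4.2) = 0.1020
Solid-volume conservation: h(1−φ) = h₀(1−φ₀) ⇒ h = h₀·(1−φ₀)/(1−φ)
h = 0.13 × (1 − 0.65)/(1 − 0.1020) = 0.13 × 0.3897 = 0.0507 km

51 m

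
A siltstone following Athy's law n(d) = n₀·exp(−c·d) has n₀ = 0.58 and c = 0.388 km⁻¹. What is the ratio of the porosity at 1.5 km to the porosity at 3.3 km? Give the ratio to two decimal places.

n(d₁)/n(d₂) = e^(−c·d₁)/e^(−c·d₂) = e^{c(d₂−d₁)}
= exp(0.388 × 1.8) = exp(0.6984) = 2.0105

2.01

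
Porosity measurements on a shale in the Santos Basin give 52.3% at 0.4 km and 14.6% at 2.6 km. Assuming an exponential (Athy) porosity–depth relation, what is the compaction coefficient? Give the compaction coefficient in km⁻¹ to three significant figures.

Athy: φ(d) = φ₀ e^(−cd) ⇒ φ₁/φ₂ = e^{c(d₂−d₁)} ⇒ c = ln(φ₁/φ₂)/(d₂−d₁)
c = ln(0.523/0.146) / (2.6 − 0.4) = ln(3.582) / 2.2 = 1.2760 / 2.2 = 0.58 km⁻¹

0.580 km⁻¹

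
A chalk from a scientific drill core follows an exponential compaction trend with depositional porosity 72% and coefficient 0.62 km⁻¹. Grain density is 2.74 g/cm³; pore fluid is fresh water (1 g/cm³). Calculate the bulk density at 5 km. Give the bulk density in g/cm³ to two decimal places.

2.68 g/cm³

Porosity at depth: φ = 0.72·exp(−0.62×5) = 0.72×0.0450 = 0.0324
Bulk density: ρ_b = (1−φ)ρ_g + φ·ρ_f = 0.9676×2.74 + 0.0324×1
       = 2.651 + 0.032 = 2.684 g/cm³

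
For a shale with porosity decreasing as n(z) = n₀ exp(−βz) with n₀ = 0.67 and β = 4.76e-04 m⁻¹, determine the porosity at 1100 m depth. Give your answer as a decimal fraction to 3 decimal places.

Working in km (1 km = 1000 m; β in km⁻¹ = β in m⁻¹ × 1000):
n = n₀·exp(−β·z) = 0.67 × exp(−0.476 × 1.1) = 0.67 × exp(−0.5236)
  = 0.67 × 0.5924 = 0.3969

0.397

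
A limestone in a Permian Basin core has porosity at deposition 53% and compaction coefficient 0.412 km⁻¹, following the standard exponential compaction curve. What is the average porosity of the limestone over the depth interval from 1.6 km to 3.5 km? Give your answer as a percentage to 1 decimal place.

19.0%

⟨φ⟩ = (1/(Z₂−Z₁)) ∫ φ₀ e^(−βZ) dZ = φ₀·(e^(−β·Z₁) − e^(−β·Z₂)) / (β·(Z₂−Z₁))
e^(−0.412×1.6) = 0.5173; e^(−0.412×3.5) = 0.2365
⟨φ⟩ = 0.53 × (0.5173 − 0.2365) / (0.412 × 1.9) = 0.53 × 0.3587 = 0.1901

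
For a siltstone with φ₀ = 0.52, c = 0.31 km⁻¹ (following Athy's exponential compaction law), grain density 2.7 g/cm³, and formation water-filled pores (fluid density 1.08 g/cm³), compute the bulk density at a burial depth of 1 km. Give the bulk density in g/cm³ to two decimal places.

Porosity at depth: φ = 0.52·exp(−0.31×1) = 0.52×0.7334 = 0.3814
Bulk density: ρ_b = (1−φ)ρ_g + φ·ρ_f = 0.6186×2.7 + 0.3814×1.08
       = 1.670 + 0.412 = 2.082 g/cm³

2.08 g/cm³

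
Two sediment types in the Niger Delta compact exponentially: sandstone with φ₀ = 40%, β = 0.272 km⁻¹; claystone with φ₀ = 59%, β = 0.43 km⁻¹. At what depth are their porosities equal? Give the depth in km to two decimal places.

2.46 km

Set φ₀ₐ e^(−βₐz) = φ₀ᵦ e^(−βᵦz) ⇒ ln(φ₀ₐ/φ₀ᵦ) = (βₐ − βᵦ)·z
z = ln(0.4/0.59) / (0.272 − 0.43) = -0.3887 / -0.158 = 2.460 km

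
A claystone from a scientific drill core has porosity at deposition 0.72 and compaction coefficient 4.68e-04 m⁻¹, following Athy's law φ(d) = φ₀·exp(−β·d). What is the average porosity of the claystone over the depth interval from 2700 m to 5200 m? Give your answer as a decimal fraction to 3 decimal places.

Working in km (1 km = 1000 m; β in km⁻¹ = β in m⁻¹ × 1000):
⟨φ⟩ = (1/(d₂−d₁)) ∫ φ₀ e^(−βd) dd = φ₀·(e^(−β·d₁) − e^(−β·d₂)) / (β·(d₂−d₁))
e^(−0.468×2.7) = 0.2826; e^(−0.468×5.2) = 0.0877
⟨φ⟩ = 0.72 × (0.2826 − 0.0877) / (0.468 × 2.5) = 0.72 × 0.1666 = 0.1199

0.120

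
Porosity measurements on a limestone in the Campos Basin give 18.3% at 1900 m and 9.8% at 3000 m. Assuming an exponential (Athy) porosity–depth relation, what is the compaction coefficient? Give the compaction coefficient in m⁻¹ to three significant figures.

0.000568 m⁻¹

Working in km (1 km = 1000 m; k in km⁻¹ = k in m⁻¹ × 1000):
Athy: phi(d) = phi₀ e^(−kd) ⇒ phi₁/phi₂ = e^{k(d₂−d₁)} ⇒ k = ln(phi₁/phi₂)/(d₂−d₁)
k = ln(0.183/0.098) / (3 − 1.9) = ln(1.867) / 1.1 = 0.6245 / 1.1 = 0.5677 km⁻¹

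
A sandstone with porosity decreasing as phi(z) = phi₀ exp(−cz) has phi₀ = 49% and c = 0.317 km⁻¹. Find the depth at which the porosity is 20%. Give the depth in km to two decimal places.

2.83 km

Invert Athy's law: z = ln(phi₀/phi) / c
z = ln(0.49/0.2) / 0.317 = ln(2.45) / 0.317 = 0.8961 / 0.317 = 2.827 km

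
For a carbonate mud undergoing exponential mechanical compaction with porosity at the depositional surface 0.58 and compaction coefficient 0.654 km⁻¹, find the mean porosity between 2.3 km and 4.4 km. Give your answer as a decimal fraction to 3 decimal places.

⟨phi⟩ = (1/(z₂−z₁)) ∫ phi₀ e^(−βz) dz = phi₀·(e^(−β·z₁) − e^(−β·z₂)) / (β·(z₂−z₁))
e^(−0.654×2.3) = 0.2222; e^(−0.654×4.4) = 0.0563
⟨phi⟩ = 0.58 × (0.2222 − 0.0563) / (0.654 × 2.1) = 0.58 × 0.1208 = 0.0701

0.070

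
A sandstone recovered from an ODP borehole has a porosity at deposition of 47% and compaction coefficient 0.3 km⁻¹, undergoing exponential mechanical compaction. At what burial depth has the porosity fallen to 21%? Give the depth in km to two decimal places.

Invert Athy's law: Z = ln(n₀/n) / β
Z = ln(0.47/0.21) / 0.3 = ln(2.238) / 0.3 = 0.8056 / 0.3 = 2.685 km

2.69 km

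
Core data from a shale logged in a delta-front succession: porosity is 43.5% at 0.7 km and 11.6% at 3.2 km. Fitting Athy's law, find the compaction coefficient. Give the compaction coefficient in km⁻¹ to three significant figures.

0.529 km⁻¹

Athy: φ(Z) = φ₀ e^(−βZ) ⇒ φ₁/φ₂ = e^{β(Z₂−Z₁)} ⇒ β = ln(φ₁/φ₂)/(Z₂−Z₁)
β = ln(0.435/0.116) / (3.2 − 0.7) = ln(3.75) / 2.5 = 1.3218 / 2.5 = 0.5287 km⁻¹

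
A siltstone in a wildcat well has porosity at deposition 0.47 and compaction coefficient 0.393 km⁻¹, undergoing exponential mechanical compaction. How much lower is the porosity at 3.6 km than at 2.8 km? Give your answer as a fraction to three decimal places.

φ(2.8) = 0.47·e^(−0.393×2.8) = 0.1564
φ(3.6) = 0.47·e^(−0.393×3.6) = 0.1142
Δφ = 0.1564 − 0.1142 = 0.0422

0.042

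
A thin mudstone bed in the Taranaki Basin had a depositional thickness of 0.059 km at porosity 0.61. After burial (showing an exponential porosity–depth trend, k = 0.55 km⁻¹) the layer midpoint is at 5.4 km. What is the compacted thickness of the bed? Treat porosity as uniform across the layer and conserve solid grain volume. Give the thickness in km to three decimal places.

Porosity at 5.4 km: phi = 0.61·exp(−0.55×5.4) = 0.0313
Solid-volume conservation: h(1−phi) = h₀(1−phi₀) ⇒ h = h₀·(1−phi₀)/(1−phi)
h = 0.059 × (1 − 0.61)/(1 − 0.0313) = 0.059 × 0.4026 = 0.0238 km

0.024 km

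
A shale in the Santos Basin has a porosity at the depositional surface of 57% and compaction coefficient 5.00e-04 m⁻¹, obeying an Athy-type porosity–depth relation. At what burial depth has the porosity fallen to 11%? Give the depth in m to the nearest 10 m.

Working in km (1 km = 1000 m; β in km⁻¹ = β in m⁻¹ × 1000):
Invert Athy's law: z = ln(phi₀/phi) / β
z = ln(0.57/0.11) / 0.5 = ln(5.182) / 0.5 = 1.6452 / 0.5 = 3.290 km

3290 m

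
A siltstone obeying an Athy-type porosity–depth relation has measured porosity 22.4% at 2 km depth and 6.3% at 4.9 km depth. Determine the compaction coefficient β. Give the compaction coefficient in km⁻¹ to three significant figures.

0.437 km⁻¹

Athy: φ(Z) = φ₀ e^(−βZ) ⇒ φ₁/φ₂ = e^{β(Z₂−Z₁)} ⇒ β = ln(φ₁/φ₂)/(Z₂−Z₁)
β = ln(0.224/0.063) / (4.9 − 2) = ln(3.556) / 2.9 = 1.2685 / 2.9 = 0.4374 km⁻¹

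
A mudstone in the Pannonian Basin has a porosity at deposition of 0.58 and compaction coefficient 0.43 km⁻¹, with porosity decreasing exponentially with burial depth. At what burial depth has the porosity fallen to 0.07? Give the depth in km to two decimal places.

4.92 km

Invert Athy's law: z = ln(φ₀/φ) / β
z = ln(0.58/0.07) / 0.43 = ln(8.286) / 0.43 = 2.1145 / 0.43 = 4.918 km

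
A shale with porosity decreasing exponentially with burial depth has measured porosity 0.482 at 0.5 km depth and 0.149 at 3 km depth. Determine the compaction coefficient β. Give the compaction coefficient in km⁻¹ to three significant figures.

0.470 km⁻¹

Athy: n(z) = n₀ e^(−βz) ⇒ n₁/n₂ = e^{β(z₂−z₁)} ⇒ β = ln(n₁/n₂)/(z₂−z₁)
β = ln(0.482/0.149) / (3 − 0.5) = ln(3.235) / 2.5 = 1.1740 / 2.5 = 0.4696 km⁻¹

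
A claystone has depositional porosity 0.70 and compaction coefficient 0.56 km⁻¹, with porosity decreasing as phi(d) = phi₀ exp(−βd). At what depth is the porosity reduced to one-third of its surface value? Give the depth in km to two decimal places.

phi/phi₀ = 1/3 ⇒ exp(−β·d) = 1/3 ⇒ d = ln(3) / β
d = 1.0986 / 0.56 = 1.962 km

1.96 km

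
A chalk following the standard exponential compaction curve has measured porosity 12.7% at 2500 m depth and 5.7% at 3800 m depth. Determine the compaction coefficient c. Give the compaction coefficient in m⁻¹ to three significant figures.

0.000616 m⁻¹

Working in km (1 km = 1000 m; c in km⁻¹ = c in m⁻¹ × 1000):
Athy: phi(Z) = phi₀ e^(−cZ) ⇒ phi₁/phi₂ = e^{c(Z₂−Z₁)} ⇒ c = ln(phi₁/phi₂)/(Z₂−Z₁)
c = ln(0.127/0.057) / (3.8 − 2.5) = ln(2.228) / 1.3 = 0.8011 / 1.3 = 0.6163 km⁻¹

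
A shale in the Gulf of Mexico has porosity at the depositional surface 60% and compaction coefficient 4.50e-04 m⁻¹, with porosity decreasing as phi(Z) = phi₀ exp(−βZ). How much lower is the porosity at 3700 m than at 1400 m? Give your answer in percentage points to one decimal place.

20.6 percentage points

Working in km (1 km = 1000 m; β in km⁻¹ = β in m⁻¹ × 1000):
phi(1.4) = 0.6·e^(−0.45×1.4) = 0.3196
phi(3.7) = 0.6·e^(−0.45×3.7) = 0.1135
Δphi = 0.3196 − 0.1135 = 0.2060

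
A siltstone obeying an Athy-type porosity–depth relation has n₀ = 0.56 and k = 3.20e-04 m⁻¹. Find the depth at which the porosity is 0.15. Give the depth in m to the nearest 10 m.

4120 m

Working in km (1 km = 1000 m; k in km⁻¹ = k in m⁻¹ × 1000):
Invert Athy's law: d = ln(n₀/n) / k
d = ln(0.56/0.15) / 0.32 = ln(3.733) / 0.32 = 1.3173 / 0.32 = 4.117 km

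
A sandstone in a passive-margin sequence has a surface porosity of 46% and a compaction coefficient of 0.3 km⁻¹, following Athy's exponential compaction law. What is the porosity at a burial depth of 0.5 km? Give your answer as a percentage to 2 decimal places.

n = n₀·exp(−k·d) = 0.46 × exp(−0.3 × 0.5) = 0.46 × exp(−0.15)
  = 0.46 × 0.8607 = 0.3959

39.59%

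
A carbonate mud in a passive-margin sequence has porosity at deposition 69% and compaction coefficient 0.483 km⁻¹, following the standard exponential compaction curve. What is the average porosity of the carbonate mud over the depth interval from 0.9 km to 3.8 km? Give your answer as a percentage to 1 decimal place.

⟨n⟩ = (1/(z₂−z₁)) ∫ n₀ e^(−cz) dz = n₀·(e^(−c·z₁) − e^(−c·z₂)) / (c·(z₂−z₁))
e^(−0.483×0.9) = 0.6475; e^(−0.483×3.8) = 0.1595
⟨n⟩ = 0.69 × (0.6475 − 0.1595) / (0.483 × 2.9) = 0.69 × 0.3483 = 0.2403

24.0%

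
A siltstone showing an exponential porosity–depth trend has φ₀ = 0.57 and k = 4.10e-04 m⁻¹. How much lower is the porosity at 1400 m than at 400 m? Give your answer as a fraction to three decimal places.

Working in km (1 km = 1000 m; k in km⁻¹ = k in m⁻¹ × 1000):
φ(0.4) = 0.57·e^(−0.41×0.4) = 0.4838
φ(1.4) = 0.57·e^(−0.41×1.4) = 0.3211
Δφ = 0.4838 − 0.3211 = 0.1627

0.163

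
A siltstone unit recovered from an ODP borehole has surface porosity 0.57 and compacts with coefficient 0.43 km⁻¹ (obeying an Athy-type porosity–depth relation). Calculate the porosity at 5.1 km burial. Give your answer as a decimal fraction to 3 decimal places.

n = n₀·exp(−β·Z) = 0.57 × exp(−0.43 × 5.1) = 0.57 × exp(−2.193)
  = 0.57 × 0.1116 = 0.0636

0.064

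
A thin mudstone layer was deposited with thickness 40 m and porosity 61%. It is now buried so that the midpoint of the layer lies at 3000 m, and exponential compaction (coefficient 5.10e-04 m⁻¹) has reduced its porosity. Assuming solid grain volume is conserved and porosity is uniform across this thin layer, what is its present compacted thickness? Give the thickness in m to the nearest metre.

18 m

Working in km (1 km = 1000 m; β in km⁻¹ = β in m⁻¹ × 1000):
Porosity at 3 km: n = 0.61·exp(−0.51×3) = 0.1321
Solid-volume conservation: h(1−n) = h₀(1−n₀) ⇒ h = h₀·(1−n₀)/(1−n)
h = 0.04 × (1 − 0.61)/(1 − 0.1321) = 0.04 × 0.4494 = 0.0180 km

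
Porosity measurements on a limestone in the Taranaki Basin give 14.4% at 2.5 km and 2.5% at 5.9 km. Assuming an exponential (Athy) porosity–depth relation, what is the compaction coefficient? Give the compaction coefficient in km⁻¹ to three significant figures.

Athy: phi(d) = phi₀ e^(−βd) ⇒ phi₁/phi₂ = e^{β(d₂−d₁)} ⇒ β = ln(phi₁/phi₂)/(d₂−d₁)
β = ln(0.144/0.025) / (5.9 − 2.5) = ln(5.76) / 3.4 = 1.7509 / 3.4 = 0.515 km⁻¹

0.515 km⁻¹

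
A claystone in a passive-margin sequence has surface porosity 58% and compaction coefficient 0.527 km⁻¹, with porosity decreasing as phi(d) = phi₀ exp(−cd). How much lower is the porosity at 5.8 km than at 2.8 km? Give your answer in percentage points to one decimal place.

10.5 percentage points

phi(2.8) = 0.58·e^(−0.527×2.8) = 0.1326
phi(5.8) = 0.58·e^(−0.527×5.8) = 0.0273
Δphi = 0.1326 − 0.0273 = 0.1053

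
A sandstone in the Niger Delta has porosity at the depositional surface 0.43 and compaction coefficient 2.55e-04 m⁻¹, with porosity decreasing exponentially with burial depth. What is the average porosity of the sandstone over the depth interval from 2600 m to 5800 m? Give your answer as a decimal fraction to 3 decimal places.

0.151

Working in km (1 km = 1000 m; β in km⁻¹ = β in m⁻¹ × 1000):
⟨φ⟩ = (1/(Z₂−Z₁)) ∫ φ₀ e^(−βZ) dZ = φ₀·(e^(−β·Z₁) − e^(−β·Z₂)) / (β·(Z₂−Z₁))
e^(−0.255×2.6) = 0.5153; e^(−0.255×5.8) = 0.2279
⟨φ⟩ = 0.43 × (0.5153 − 0.2279) / (0.255 × 3.2) = 0.43 × 0.3523 = 0.1515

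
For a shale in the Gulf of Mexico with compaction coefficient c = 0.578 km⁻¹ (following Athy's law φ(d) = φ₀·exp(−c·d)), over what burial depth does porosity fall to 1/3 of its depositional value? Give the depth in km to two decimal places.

1.90 km

φ/φ₀ = 1/3 ⇒ exp(−c·d) = 1/3 ⇒ d = ln(3) / c
d = 1.0986 / 0.578 = 1.901 km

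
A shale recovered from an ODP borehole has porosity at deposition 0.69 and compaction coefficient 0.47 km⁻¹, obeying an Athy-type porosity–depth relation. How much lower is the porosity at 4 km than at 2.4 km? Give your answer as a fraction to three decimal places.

0.118

n(2.4) = 0.69·e^(−0.47×2.4) = 0.2233
n(4) = 0.69·e^(−0.47×4) = 0.1053
Δn = 0.2233 − 0.1053 = 0.1181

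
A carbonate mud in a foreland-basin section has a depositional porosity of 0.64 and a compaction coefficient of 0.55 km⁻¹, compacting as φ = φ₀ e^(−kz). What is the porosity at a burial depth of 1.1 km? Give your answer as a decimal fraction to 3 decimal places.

φ = φ₀·exp(−k·z) = 0.64 × exp(−0.55 × 1.1) = 0.64 × exp(−0.605)
  = 0.64 × 0.5461 = 0.3495

0.349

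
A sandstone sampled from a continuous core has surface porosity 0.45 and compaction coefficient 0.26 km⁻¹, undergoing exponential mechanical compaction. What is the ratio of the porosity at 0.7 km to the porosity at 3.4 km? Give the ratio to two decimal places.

φ(d₁)/φ(d₂) = e^(−k·d₁)/e^(−k·d₂) = e^{k(d₂−d₁)}
= exp(0.26 × 2.7) = exp(0.702) = 2.0178

2.02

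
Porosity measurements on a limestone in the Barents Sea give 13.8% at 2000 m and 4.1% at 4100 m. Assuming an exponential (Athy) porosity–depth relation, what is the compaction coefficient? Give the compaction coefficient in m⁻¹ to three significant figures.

0.000578 m⁻¹

Working in km (1 km = 1000 m; c in km⁻¹ = c in m⁻¹ × 1000):
Athy: phi(Z) = phi₀ e^(−cZ) ⇒ phi₁/phi₂ = e^{c(Z₂−Z₁)} ⇒ c = ln(phi₁/phi₂)/(Z₂−Z₁)
c = ln(0.138/0.041) / (4.1 − 2) = ln(3.366) / 2.1 = 1.2137 / 2.1 = 0.5779 km⁻¹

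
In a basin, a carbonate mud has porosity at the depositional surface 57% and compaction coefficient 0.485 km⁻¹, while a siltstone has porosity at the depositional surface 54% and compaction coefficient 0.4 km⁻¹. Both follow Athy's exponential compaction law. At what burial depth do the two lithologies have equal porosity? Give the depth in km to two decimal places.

0.64 km

Set φ₀ₐ e^(−kₐZ) = φ₀ᵦ e^(−kᵦZ) ⇒ ln(φ₀ₐ/φ₀ᵦ) = (kₐ − kᵦ)·Z
Z = ln(0.57/0.54) / (0.485 − 0.4) = 0.0541 / 0.085 = 0.636 km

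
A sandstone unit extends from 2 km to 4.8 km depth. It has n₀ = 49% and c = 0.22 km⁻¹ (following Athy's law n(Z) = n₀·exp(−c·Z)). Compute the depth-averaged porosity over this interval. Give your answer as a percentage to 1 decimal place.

23.6%

⟨n⟩ = (1/(Z₂−Z₁)) ∫ n₀ e^(−cZ) dZ = n₀·(e^(−c·Z₁) − e^(−c·Z₂)) / (c·(Z₂−Z₁))
e^(−0.22×2) = 0.6440; e^(−0.22×4.8) = 0.3478
⟨n⟩ = 0.49 × (0.6440 − 0.3478) / (0.22 × 2.8) = 0.49 × 0.4808 = 0.2356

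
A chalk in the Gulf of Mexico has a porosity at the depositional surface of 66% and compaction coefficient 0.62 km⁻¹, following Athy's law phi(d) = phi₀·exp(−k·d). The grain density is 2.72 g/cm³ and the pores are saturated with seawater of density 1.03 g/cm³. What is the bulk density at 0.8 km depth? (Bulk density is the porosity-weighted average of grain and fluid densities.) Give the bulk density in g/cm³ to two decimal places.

2.04 g/cm³

Porosity at depth: phi = 0.66·exp(−0.62×0.8) = 0.66×0.6090 = 0.4019
Bulk density: ρ_b = (1−phi)ρ_g + phi·ρ_f = 0.5981×2.72 + 0.4019×1.03
       = 1.627 + 0.414 = 2.041 g/cm³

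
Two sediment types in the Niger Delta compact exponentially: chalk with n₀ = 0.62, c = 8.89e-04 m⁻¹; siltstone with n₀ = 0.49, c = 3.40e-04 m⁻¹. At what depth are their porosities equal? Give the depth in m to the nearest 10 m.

Working in km (1 km = 1000 m; c in km⁻¹ = c in m⁻¹ × 1000):
Set n₀ₐ e^(−cₐd) = n₀ᵦ e^(−cᵦd) ⇒ ln(n₀ₐ/n₀ᵦ) = (cₐ − cᵦ)·d
d = ln(0.62/0.49) / (0.889 − 0.34) = 0.2353 / 0.549 = 0.429 km

430 m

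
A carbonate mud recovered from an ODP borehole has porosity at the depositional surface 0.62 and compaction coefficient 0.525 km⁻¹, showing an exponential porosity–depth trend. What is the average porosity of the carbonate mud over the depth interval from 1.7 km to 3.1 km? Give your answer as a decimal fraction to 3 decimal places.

0.180

⟨n⟩ = (1/(Z₂−Z₁)) ∫ n₀ e^(−cZ) dZ = n₀·(e^(−c·Z₁) − e^(−c·Z₂)) / (c·(Z₂−Z₁))
e^(−0.525×1.7) = 0.4096; e^(−0.525×3.1) = 0.1964
⟨n⟩ = 0.62 × (0.4096 − 0.1964) / (0.525 × 1.4) = 0.62 × 0.2901 = 0.1799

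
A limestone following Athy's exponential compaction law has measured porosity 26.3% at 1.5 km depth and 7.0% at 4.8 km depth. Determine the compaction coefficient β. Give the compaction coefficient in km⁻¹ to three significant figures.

0.401 km⁻¹

Athy: n(d) = n₀ e^(−βd) ⇒ n₁/n₂ = e^{β(d₂−d₁)} ⇒ β = ln(n₁/n₂)/(d₂−d₁)
β = ln(0.263/0.07) / (4.8 − 1.5) = ln(3.757) / 3.3 = 1.3237 / 3.3 = 0.4011 km⁻¹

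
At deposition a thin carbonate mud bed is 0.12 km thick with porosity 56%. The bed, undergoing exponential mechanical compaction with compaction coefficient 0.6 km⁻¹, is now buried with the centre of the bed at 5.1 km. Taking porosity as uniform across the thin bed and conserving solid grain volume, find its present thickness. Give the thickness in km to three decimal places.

Porosity at 5.1 km: n = 0.56·exp(−0.6×5.1) = 0.0263
Solid-volume conservation: h(1−n) = h₀(1−n₀) ⇒ h = h₀·(1−n₀)/(1−n)
h = 0.12 × (1 − 0.56)/(1 − 0.0263) = 0.12 × 0.4519 = 0.0542 km

0.054 km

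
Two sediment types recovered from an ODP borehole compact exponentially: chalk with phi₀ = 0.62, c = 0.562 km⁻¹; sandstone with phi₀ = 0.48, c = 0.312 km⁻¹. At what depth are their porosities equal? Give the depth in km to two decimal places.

Set phi₀ₐ e^(−cₐd) = phi₀ᵦ e^(−cᵦd) ⇒ ln(phi₀ₐ/phi₀ᵦ) = (cₐ − cᵦ)·d
d = ln(0.62/0.48) / (0.562 − 0.312) = 0.2559 / 0.25 = 1.024 km

1.02 km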